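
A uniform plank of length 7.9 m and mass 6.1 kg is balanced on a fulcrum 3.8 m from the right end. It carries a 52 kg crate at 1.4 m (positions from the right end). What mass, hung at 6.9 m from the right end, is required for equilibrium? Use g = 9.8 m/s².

m ≈ 40 kg

About the fulcrum (at 3.8 m from the right end):
Beam weight: 6.1 × 9.8 = 59.78 N down at 3.95 m → arm 0.15 m, τ = 59.78 × 0.15 = 8.967 N·m counterclockwise.
Crate: 52 × 9.8 = 509.6 N down at 1.4 m → arm 2.4 m, τ = 509.6 × 2.4 = 1223 N·m clockwise.
Net moment of known loads = 1214 N·m clockwise.
An unknown mass m at 6.9 m has arm 3.1 m; its moment is m·g·3.1 counterclockwise.
Setting net torque to zero: m × 9.8 × 3.1 = 1214 → m = 1214 / (9.8 × 3.1) = 40 kg.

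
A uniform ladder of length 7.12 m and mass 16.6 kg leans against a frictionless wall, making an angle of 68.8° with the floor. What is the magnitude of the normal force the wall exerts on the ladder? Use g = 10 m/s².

Sum moments about the foot of the ladder (the floor normal and friction both act there and drop out).
Ladder weight 16.6×10 = 166 N acts at 3.56 m along the ladder; its horizontal arm is 3.56·cos68.8° = 1.287 m → τ = 213.6 N·m clockwise.
Wall normal N acts horizontally at the top; its moment arm is the height L sinθ = 7.12·sin68.8° = 6.638 m, counterclockwise.
Στ = 0 ⇒ N × 6.638 = 213.6 ⇒ N = 32.2 N.

N_wall ≈ 32.2 N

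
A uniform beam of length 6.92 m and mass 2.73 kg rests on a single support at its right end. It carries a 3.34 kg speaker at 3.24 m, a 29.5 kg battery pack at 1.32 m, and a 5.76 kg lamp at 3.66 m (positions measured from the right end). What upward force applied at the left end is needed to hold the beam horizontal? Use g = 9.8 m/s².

Taking torques about the right end:
Beam weight: 2.73 × 9.8 = 26.75 N down at 3.46 m → arm 3.46 m, τ = 26.75 × 3.46 = 92.55 N·m counterclockwise.
Speaker: 3.34 × 9.8 = 32.73 N down at 3.24 m → arm 3.24 m, τ = 32.73 × 3.24 = 106 N·m counterclockwise.
Battery pack: 29.5 × 9.8 = 289.1 N down at 1.32 m → arm 1.32 m, τ = 289.1 × 1.32 = 381.6 N·m counterclockwise.
Lamp: 5.76 × 9.8 = 56.45 N down at 3.66 m → arm 3.66 m, τ = 56.45 × 3.66 = 206.6 N·m counterclockwise.
Net moment of the loads = 786.8 N·m counterclockwise.
The upward force F acts at the left end, arm 6.92 m, giving F × 6.92 clockwise.
Στ = 0 ⇒ F × 6.92 = 786.8 ⇒ F = 786.8 / 6.92 = 114 N.

F ≈ 114 N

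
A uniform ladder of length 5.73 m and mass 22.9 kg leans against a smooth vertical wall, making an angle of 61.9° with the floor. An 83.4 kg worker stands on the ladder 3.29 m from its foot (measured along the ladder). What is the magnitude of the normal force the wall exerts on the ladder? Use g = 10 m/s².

Choose the foot of the ladder as the axis so the floor normal and friction both act there and drop out.
Ladder weight 22.9×10 = 229 N acts at 2.865 m along the ladder; its horizontal arm is 2.865·cos61.9° = 1.349 m → τ = 308.9 N·m clockwise.
Worker: 83.4×10 = 834 N at 3.29 m → arm 1.55 m → τ = 1293 N·m clockwise.
Wall normal N acts horizontally at the top; its moment arm is the height L sinθ = 5.73·sin61.9° = 5.055 m, counterclockwise.
Στ = 0 ⇒ N × 5.055 = 1602 ⇒ N = 317 N.

N_wall ≈ 317 N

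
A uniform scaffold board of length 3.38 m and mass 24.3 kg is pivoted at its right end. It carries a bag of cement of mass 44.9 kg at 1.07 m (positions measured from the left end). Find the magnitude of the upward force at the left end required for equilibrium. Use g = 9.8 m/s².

F ≈ 420 N

Take moments about the right end.
Beam weight: 24.3 × 9.8 = 238.1 N down at 1.69 m → arm 1.69 m, τ = 238.1 × 1.69 = 402.4 N·m counterclockwise.
Bag of cement: 44.9 × 9.8 = 440 N down at 1.07 m → arm 2.31 m, τ = 440 × 2.31 = 1016 N·m counterclockwise.
Net moment of the loads = 1418 N·m counterclockwise.
The upward force F acts at the left end, arm 3.38 m, giving F × 3.38 clockwise.
Στ = 0 ⇒ F × 3.38 = 1418 ⇒ F = 1418 / 3.38 = 420 N.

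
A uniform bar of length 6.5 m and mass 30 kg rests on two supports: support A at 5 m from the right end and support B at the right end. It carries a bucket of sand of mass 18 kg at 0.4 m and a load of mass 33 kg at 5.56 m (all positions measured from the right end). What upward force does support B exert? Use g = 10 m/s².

R_B ≈ 234 N

Taking torques about support A:
Beam weight: 30 × 10 = 300 N down at 3.25 m → arm 1.75 m, τ = 300 × 1.75 = 525 N·m clockwise.
Bucket of sand: 18 × 10 = 180 N down at 0.4 m → arm 4.6 m, τ = 180 × 4.6 = 828 N·m clockwise.
Load: 33 × 10 = 330 N down at 5.56 m → arm 0.56 m, τ = 330 × 0.56 = 184.8 N·m counterclockwise.
Net load moment about support A = 1168 N·m clockwise.
Reaction R at support B is upward at 0 m, arm 5 m → moment R × 5 counterclockwise.
Setting net torque to zero: R × 5 = 1168 → R = 234 N.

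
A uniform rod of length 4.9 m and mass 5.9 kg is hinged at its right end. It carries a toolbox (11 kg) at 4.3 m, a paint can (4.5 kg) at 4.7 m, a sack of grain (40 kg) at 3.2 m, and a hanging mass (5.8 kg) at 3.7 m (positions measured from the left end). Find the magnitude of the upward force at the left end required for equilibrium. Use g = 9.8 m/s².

F ≈ 194 N

About the right end:
Beam weight: 5.9 × 9.8 = 57.82 N down at 2.45 m → arm 2.45 m, τ = 57.82 × 2.45 = 141.7 N·m counterclockwise.
Toolbox: 11 × 9.8 = 107.8 N down at 4.3 m → arm 0.6 m, τ = 107.8 × 0.6 = 64.68 N·m counterclockwise.
Paint can: 4.5 × 9.8 = 44.1 N down at 4.7 m → arm 0.2 m, τ = 44.1 × 0.2 = 8.82 N·m counterclockwise.
Sack of grain: 40 × 9.8 = 392 N down at 3.2 m → arm 1.7 m, τ = 392 × 1.7 = 666.4 N·m counterclockwise.
Hanging mass: 5.8 × 9.8 = 56.84 N down at 3.7 m → arm 1.2 m, τ = 56.84 × 1.2 = 68.21 N·m counterclockwise.
Net moment of the loads = 949.8 N·m counterclockwise.
The upward force F acts at the left end, arm 4.9 m, giving F × 4.9 clockwise.
For rotational equilibrium, F × 4.9 = 949.8, so F = 949.8 / 4.9 = 194 N.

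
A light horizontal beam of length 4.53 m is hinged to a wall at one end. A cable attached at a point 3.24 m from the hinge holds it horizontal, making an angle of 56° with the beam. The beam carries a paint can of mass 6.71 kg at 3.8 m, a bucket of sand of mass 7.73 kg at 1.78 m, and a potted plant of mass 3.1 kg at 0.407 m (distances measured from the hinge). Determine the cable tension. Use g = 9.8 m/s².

T ≈ 148 N

Taking torques about the hinge:
Paint can: 6.71 × 9.8 = 65.76 N down at 3.8 m → arm 3.8 m, τ = 65.76 × 3.8 = 249.9 N·m clockwise.
Bucket of sand: 7.73 × 9.8 = 75.75 N down at 1.78 m → arm 1.78 m, τ = 75.75 × 1.78 = 134.8 N·m clockwise.
Potted plant: 3.1 × 9.8 = 30.38 N down at 0.407 m → arm 0.407 m, τ = 30.38 × 0.407 = 12.36 N·m clockwise.
Total clockwise load moment = 397.1 N·m.
The cable tension T acts at 3.24 m; only its component perpendicular to the beam, T sinθ, produces torque. sin 56° = 0.829.
Στ = 0 ⇒ T × 3.24 × 0.829 = 397.1 ⇒ T = 397.1 / 2.686 = 148 N.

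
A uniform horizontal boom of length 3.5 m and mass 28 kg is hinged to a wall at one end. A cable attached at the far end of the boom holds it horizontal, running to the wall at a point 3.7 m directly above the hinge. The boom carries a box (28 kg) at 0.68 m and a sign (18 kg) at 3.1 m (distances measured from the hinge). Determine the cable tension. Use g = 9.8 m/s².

T ≈ 477 N

Take moments about the hinge.
Beam weight: 28 × 9.8 = 274.4 N down at 1.75 m → arm 1.75 m, τ = 274.4 × 1.75 = 480.2 N·m clockwise.
Box: 28 × 9.8 = 274.4 N down at 0.68 m → arm 0.68 m, τ = 274.4 × 0.68 = 186.6 N·m clockwise.
Sign: 18 × 9.8 = 176.4 N down at 3.1 m → arm 3.1 m, τ = 176.4 × 3.1 = 546.8 N·m clockwise.
Total clockwise load moment = 1214 N·m.
The cable tension T acts at 3.5 m; only its component perpendicular to the boom, T sinθ, produces torque. sinθ = h/√(h²+d²) = 3.7/√(3.7²+3.5²) = 0.7265.
Στ = 0 ⇒ T × 3.5 × 0.7265 = 1214 ⇒ T = 1214 / 2.543 = 477 N.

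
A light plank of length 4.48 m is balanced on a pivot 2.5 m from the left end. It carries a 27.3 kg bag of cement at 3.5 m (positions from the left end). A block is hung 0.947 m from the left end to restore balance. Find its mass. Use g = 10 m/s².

m ≈ 17.6 kg

Take moments about the pivot (at 2.5 m from the left end).
Bag of cement: 27.3 × 10 = 273 N down at 3.5 m → arm 1 m, τ = 273 × 1 = 273 N·m clockwise.
Net moment of known loads = 273 N·m clockwise.
An unknown mass m at 0.947 m has arm 1.553 m; its moment is m·g·1.553 counterclockwise.
Στ = 0 ⇒ m × 10 × 1.553 = 273 ⇒ m = 273 / (10 × 1.553) = 17.6 kg.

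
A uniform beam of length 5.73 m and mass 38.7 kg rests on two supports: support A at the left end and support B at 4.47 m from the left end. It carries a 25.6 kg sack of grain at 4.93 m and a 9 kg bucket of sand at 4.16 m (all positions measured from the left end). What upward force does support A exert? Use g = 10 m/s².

R_A ≈ 119 N

Take moments about support B.
Beam weight: 38.7 × 10 = 387 N down at 2.865 m → arm 1.605 m, τ = 387 × 1.605 = 621.1 N·m counterclockwise.
Sack of grain: 25.6 × 10 = 256 N down at 4.93 m → arm 0.46 m, τ = 256 × 0.46 = 117.8 N·m clockwise.
Bucket of sand: 9 × 10 = 90 N down at 4.16 m → arm 0.31 m, τ = 90 × 0.31 = 27.9 N·m counterclockwise.
Net load moment about support B = 531.2 N·m counterclockwise.
Reaction R at support A is upward at 0 m, arm 4.47 m → moment R × 4.47 clockwise.
Setting net torque to zero: R × 4.47 = 531.2 → R = 119 N.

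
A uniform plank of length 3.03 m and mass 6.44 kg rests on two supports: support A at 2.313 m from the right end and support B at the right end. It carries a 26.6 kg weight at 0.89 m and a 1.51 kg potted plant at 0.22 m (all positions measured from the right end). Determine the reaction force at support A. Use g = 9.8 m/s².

R_A ≈ 143 N

Sum moments about support B (its reaction then has zero moment arm).
Beam weight: 6.44 × 9.8 = 63.11 N down at 1.515 m → arm 1.515 m, τ = 63.11 × 1.515 = 95.61 N·m counterclockwise.
Weight: 26.6 × 9.8 = 260.7 N down at 0.89 m → arm 0.89 m, τ = 260.7 × 0.89 = 232 N·m counterclockwise.
Potted plant: 1.51 × 9.8 = 14.8 N down at 0.22 m → arm 0.22 m, τ = 14.8 × 0.22 = 3.256 N·m counterclockwise.
Net load moment about support B = 330.9 N·m counterclockwise.
Reaction R at support A is upward at 2.313 m, arm 2.313 m → moment R × 2.313 clockwise.
For rotational equilibrium, R × 2.313 = 330.9, so R = 143 N.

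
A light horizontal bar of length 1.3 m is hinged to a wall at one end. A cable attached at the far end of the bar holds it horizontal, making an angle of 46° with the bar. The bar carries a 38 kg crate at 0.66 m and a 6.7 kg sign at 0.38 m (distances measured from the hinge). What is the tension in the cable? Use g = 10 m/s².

T ≈ 295 N

Sum moments about the hinge (the unknown hinge reaction has zero arm there).
Crate: 38 × 10 = 380 N down at 0.66 m → arm 0.66 m, τ = 380 × 0.66 = 250.8 N·m clockwise.
Sign: 6.7 × 10 = 67 N down at 0.38 m → arm 0.38 m, τ = 67 × 0.38 = 25.46 N·m clockwise.
Total clockwise load moment = 276.3 N·m.
The cable tension T acts at 1.3 m; only its component perpendicular to the bar, T sinθ, produces torque. sin 46° = 0.7193.
Balancing moments: T × 1.3 × 0.7193 = 276.3, giving T = 276.3 / 0.9351 = 295 N.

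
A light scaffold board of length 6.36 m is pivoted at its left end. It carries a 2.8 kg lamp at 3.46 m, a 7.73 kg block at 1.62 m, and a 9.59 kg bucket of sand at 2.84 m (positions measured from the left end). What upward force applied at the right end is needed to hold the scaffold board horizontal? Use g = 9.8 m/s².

About the left end:
Lamp: 2.8 × 9.8 = 27.44 N down at 3.46 m → arm 3.46 m, τ = 27.44 × 3.46 = 94.94 N·m clockwise.
Block: 7.73 × 9.8 = 75.75 N down at 1.62 m → arm 1.62 m, τ = 75.75 × 1.62 = 122.7 N·m clockwise.
Bucket of sand: 9.59 × 9.8 = 93.98 N down at 2.84 m → arm 2.84 m, τ = 93.98 × 2.84 = 266.9 N·m clockwise.
Net moment of the loads = 484.5 N·m clockwise.
The upward force F acts at the right end, arm 6.36 m, giving F × 6.36 counterclockwise.
Στ = 0 ⇒ F × 6.36 = 484.5 ⇒ F = 484.5 / 6.36 = 76.2 N.

F ≈ 76.2 N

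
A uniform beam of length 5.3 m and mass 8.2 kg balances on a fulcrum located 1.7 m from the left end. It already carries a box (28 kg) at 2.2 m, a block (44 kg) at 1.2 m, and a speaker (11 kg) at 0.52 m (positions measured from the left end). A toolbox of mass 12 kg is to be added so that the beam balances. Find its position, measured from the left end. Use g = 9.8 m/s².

About the fulcrum (at 1.7 m from the left end):
Beam weight: 8.2 × 9.8 = 80.36 N down at 2.65 m → arm 0.95 m, τ = 80.36 × 0.95 = 76.34 N·m clockwise.
Box: 28 × 9.8 = 274.4 N down at 2.2 m → arm 0.5 m, τ = 274.4 × 0.5 = 137.2 N·m clockwise.
Block: 44 × 9.8 = 431.2 N down at 1.2 m → arm 0.5 m, τ = 431.2 × 0.5 = 215.6 N·m counterclockwise.
Speaker: 11 × 9.8 = 107.8 N down at 0.52 m → arm 1.18 m, τ = 107.8 × 1.18 = 127.2 N·m counterclockwise.
Net moment of existing loads = 129.3 N·m counterclockwise.
The toolbox weighs 12 × 9.8 = 117.6 N and must supply an equal clockwise moment, so its lever arm about the fulcrum is 129.3 / 117.6 = 1.1 m.
That puts it at 1.7 + 1.1 = 2.8 m from the left end.

x ≈ 2.8 m from the left end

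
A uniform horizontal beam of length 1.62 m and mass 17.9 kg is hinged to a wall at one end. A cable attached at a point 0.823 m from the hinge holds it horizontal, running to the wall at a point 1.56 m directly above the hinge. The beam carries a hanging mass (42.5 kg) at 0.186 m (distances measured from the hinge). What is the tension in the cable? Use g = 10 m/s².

Take moments about the hinge.
Beam weight: 17.9 × 10 = 179 N down at 0.81 m → arm 0.81 m, τ = 179 × 0.81 = 145 N·m clockwise.
Hanging mass: 42.5 × 10 = 425 N down at 0.186 m → arm 0.186 m, τ = 425 × 0.186 = 79.05 N·m clockwise.
Total clockwise load moment = 224.1 N·m.
The cable tension T acts at 0.823 m; only its component perpendicular to the beam, T sinθ, produces torque. sinθ = h/√(h²+d²) = 1.56/√(1.56²+0.823²) = 0.8845.
For rotational equilibrium, T × 0.823 × 0.8845 = 224.1, so T = 224.1 / 0.7279 = 308 N.

T ≈ 308 N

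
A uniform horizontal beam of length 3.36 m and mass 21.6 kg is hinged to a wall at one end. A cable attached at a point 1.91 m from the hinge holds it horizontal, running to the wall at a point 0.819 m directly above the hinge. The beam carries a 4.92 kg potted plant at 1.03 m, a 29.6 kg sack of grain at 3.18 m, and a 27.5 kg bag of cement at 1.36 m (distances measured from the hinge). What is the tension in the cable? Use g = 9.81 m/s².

Taking torques about the hinge:
Beam weight: 21.6 × 9.81 = 211.9 N down at 1.68 m → arm 1.68 m, τ = 211.9 × 1.68 = 356 N·m clockwise.
Potted plant: 4.92 × 9.81 = 48.27 N down at 1.03 m → arm 1.03 m, τ = 48.27 × 1.03 = 49.72 N·m clockwise.
Sack of grain: 29.6 × 9.81 = 290.4 N down at 3.18 m → arm 3.18 m, τ = 290.4 × 3.18 = 923.5 N·m clockwise.
Bag of cement: 27.5 × 9.81 = 269.8 N down at 1.36 m → arm 1.36 m, τ = 269.8 × 1.36 = 366.9 N·m clockwise.
Total clockwise load moment = 1696 N·m.
The cable tension T acts at 1.91 m; only its component perpendicular to the beam, T sinθ, produces torque. sinθ = h/√(h²+d²) = 0.819/√(0.819²+1.91²) = 0.3941.
Στ = 0 ⇒ T × 1.91 × 0.3941 = 1696 ⇒ T = 1696 / 0.7527 = 2250 N.

T ≈ 2250 N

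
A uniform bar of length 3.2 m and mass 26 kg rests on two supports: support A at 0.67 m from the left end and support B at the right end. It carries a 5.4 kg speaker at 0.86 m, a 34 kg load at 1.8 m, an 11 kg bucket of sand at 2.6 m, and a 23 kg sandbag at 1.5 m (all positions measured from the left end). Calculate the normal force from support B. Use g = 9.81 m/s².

R_B ≈ 403 N

Take moments about support A.
Beam weight: 26 × 9.81 = 255.1 N down at 1.6 m → arm 0.93 m, τ = 255.1 × 0.93 = 237.2 N·m clockwise.
Speaker: 5.4 × 9.81 = 52.97 N down at 0.86 m → arm 0.19 m, τ = 52.97 × 0.19 = 10.06 N·m clockwise.
Load: 34 × 9.81 = 333.5 N down at 1.8 m → arm 1.13 m, τ = 333.5 × 1.13 = 376.9 N·m clockwise.
Bucket of sand: 11 × 9.81 = 107.9 N down at 2.6 m → arm 1.93 m, τ = 107.9 × 1.93 = 208.2 N·m clockwise.
Sandbag: 23 × 9.81 = 225.6 N down at 1.5 m → arm 0.83 m, τ = 225.6 × 0.83 = 187.2 N·m clockwise.
Net load moment about support A = 1020 N·m clockwise.
Reaction R at support B is upward at 3.2 m, arm 2.53 m → moment R × 2.53 counterclockwise.
Balancing moments: R × 2.53 = 1020, giving R = 403 N.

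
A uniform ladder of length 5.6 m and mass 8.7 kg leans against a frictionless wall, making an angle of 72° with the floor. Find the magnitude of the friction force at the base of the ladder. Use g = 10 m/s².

Taking torques about the foot of the ladder:
Ladder weight 8.7×10 = 87 N acts at 2.8 m along the ladder; its horizontal arm is 2.8·cos72° = 0.8652 m → τ = 75.27 N·m clockwise.
Wall normal N acts horizontally at the top; its moment arm is the height L sinθ = 5.6·sin72° = 5.326 m, counterclockwise.
Balancing moments: N × 5.326 = 75.27, giving N = 14.1 N.
ΣFx = 0: friction at the foot balances the wall's push, so f = N_wall = 14.1 N.

f ≈ 14.1 N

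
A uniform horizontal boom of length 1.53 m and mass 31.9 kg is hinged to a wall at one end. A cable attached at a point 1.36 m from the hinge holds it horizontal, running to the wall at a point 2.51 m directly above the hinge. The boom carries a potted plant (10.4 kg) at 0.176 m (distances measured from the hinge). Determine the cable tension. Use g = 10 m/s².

T ≈ 219 N

Taking torques about the hinge:
Beam weight: 31.9 × 10 = 319 N down at 0.765 m → arm 0.765 m, τ = 319 × 0.765 = 244 N·m clockwise.
Potted plant: 10.4 × 10 = 104 N down at 0.176 m → arm 0.176 m, τ = 104 × 0.176 = 18.3 N·m clockwise.
Total clockwise load moment = 262.3 N·m.
The cable tension T acts at 1.36 m; only its component perpendicular to the boom, T sinθ, produces torque. sinθ = h/√(h²+d²) = 2.51/√(2.51²+1.36²) = 0.8792.
Setting net torque to zero: T × 1.36 × 0.8792 = 262.3 → T = 262.3 / 1.196 = 219 N.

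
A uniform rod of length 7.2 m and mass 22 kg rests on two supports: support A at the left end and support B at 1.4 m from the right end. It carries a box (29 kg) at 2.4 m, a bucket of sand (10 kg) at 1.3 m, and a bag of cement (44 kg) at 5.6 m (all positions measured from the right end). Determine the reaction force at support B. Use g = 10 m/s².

R_B ≈ 600 N

Taking torques about support A:
Beam weight: 22 × 10 = 220 N down at 3.6 m → arm 3.6 m, τ = 220 × 3.6 = 792 N·m clockwise.
Box: 29 × 10 = 290 N down at 2.4 m → arm 4.8 m, τ = 290 × 4.8 = 1392 N·m clockwise.
Bucket of sand: 10 × 10 = 100 N down at 1.3 m → arm 5.9 m, τ = 100 × 5.9 = 590 N·m clockwise.
Bag of cement: 44 × 10 = 440 N down at 5.6 m → arm 1.6 m, τ = 440 × 1.6 = 704 N·m clockwise.
Net load moment about support A = 3478 N·m clockwise.
Reaction R at support B is upward at 1.4 m, arm 5.8 m → moment R × 5.8 counterclockwise.
Balancing moments: R × 5.8 = 3478, giving R = 600 N.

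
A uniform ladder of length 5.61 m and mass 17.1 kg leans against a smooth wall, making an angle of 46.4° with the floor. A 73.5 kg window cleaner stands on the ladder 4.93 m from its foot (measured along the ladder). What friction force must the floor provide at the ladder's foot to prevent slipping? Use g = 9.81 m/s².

f ≈ 683 N

Taking torques about the foot of the ladder:
Ladder weight 17.1×9.81 = 167.8 N acts at 2.805 m along the ladder; its horizontal arm is 2.805·cos46.4° = 1.934 m → τ = 324.5 N·m clockwise.
Window cleaner: 73.5×9.81 = 721 N at 4.93 m → arm 3.4 m → τ = 2451 N·m clockwise.
Wall normal N acts horizontally at the top; its moment arm is the height L sinθ = 5.61·sin46.4° = 4.063 m, counterclockwise.
Balancing moments: N × 4.063 = 2776, giving N = 683 N.
ΣFx = 0: friction at the foot balances the wall's push, so f = N_wall = 683 N.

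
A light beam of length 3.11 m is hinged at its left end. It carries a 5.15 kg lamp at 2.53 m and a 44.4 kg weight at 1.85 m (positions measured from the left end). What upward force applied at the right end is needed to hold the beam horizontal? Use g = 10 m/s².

F ≈ 306 N

Choose the left end as the axis so the unknown pivot reaction has zero arm there.
Lamp: 5.15 × 10 = 51.5 N down at 2.53 m → arm 2.53 m, τ = 51.5 × 2.53 = 130.3 N·m clockwise.
Weight: 44.4 × 10 = 444 N down at 1.85 m → arm 1.85 m, τ = 444 × 1.85 = 821.4 N·m clockwise.
Net moment of the loads = 951.7 N·m clockwise.
The upward force F acts at the right end, arm 3.11 m, giving F × 3.11 counterclockwise.
Setting net torque to zero: F × 3.11 = 951.7 → F = 951.7 / 3.11 = 306 N.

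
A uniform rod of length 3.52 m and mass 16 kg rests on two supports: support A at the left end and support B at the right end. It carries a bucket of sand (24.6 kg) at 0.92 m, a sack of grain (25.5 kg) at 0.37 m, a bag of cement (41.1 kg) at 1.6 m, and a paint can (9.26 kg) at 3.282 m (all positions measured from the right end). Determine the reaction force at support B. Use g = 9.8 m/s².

R_B ≈ 706 N

Taking torques about support A:
Beam weight: 16 × 9.8 = 156.8 N down at 1.76 m → arm 1.76 m, τ = 156.8 × 1.76 = 276 N·m clockwise.
Bucket of sand: 24.6 × 9.8 = 241.1 N down at 0.92 m → arm 2.6 m, τ = 241.1 × 2.6 = 626.9 N·m clockwise.
Sack of grain: 25.5 × 9.8 = 249.9 N down at 0.37 m → arm 3.15 m, τ = 249.9 × 3.15 = 787.2 N·m clockwise.
Bag of cement: 41.1 × 9.8 = 402.8 N down at 1.6 m → arm 1.92 m, τ = 402.8 × 1.92 = 773.4 N·m clockwise.
Paint can: 9.26 × 9.8 = 90.75 N down at 3.282 m → arm 0.238 m, τ = 90.75 × 0.238 = 21.6 N·m clockwise.
Net load moment about support A = 2485 N·m clockwise.
Reaction R at support B is upward at 0 m, arm 3.52 m → moment R × 3.52 counterclockwise.
For rotational equilibrium, R × 3.52 = 2485, so R = 706 N.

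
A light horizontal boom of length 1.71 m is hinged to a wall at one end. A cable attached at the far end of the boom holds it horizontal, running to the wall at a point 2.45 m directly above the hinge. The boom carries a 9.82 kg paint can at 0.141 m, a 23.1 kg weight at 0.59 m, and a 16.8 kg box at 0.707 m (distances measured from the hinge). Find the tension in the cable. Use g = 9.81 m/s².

Take moments about the hinge.
Paint can: 9.82 × 9.81 = 96.33 N down at 0.141 m → arm 0.141 m, τ = 96.33 × 0.141 = 13.58 N·m clockwise.
Weight: 23.1 × 9.81 = 226.6 N down at 0.59 m → arm 0.59 m, τ = 226.6 × 0.59 = 133.7 N·m clockwise.
Box: 16.8 × 9.81 = 164.8 N down at 0.707 m → arm 0.707 m, τ = 164.8 × 0.707 = 116.5 N·m clockwise.
Total clockwise load moment = 263.8 N·m.
The cable tension T acts at 1.71 m; only its component perpendicular to the boom, T sinθ, produces torque. sinθ = h/√(h²+d²) = 2.45/√(2.45²+1.71²) = 0.82.
Balancing moments: T × 1.71 × 0.82 = 263.8, giving T = 263.8 / 1.402 = 188 N.

T ≈ 188 N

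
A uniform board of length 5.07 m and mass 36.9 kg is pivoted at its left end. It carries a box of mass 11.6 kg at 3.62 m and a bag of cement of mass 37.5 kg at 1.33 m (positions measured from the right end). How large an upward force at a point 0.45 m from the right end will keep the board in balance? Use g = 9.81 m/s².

F ≈ 532 N

Taking torques about the left end:
Beam weight: 36.9 × 9.81 = 362 N down at 2.535 m → arm 2.535 m, τ = 362 × 2.535 = 917.7 N·m clockwise.
Box: 11.6 × 9.81 = 113.8 N down at 3.62 m → arm 1.45 m, τ = 113.8 × 1.45 = 165 N·m clockwise.
Bag of cement: 37.5 × 9.81 = 367.9 N down at 1.33 m → arm 3.74 m, τ = 367.9 × 3.74 = 1376 N·m clockwise.
Net moment of the loads = 2459 N·m clockwise.
The upward force F acts at a point 0.45 m from the right end, arm 4.62 m, giving F × 4.62 counterclockwise.
Balancing moments: F × 4.62 = 2459, giving F = 2459 / 4.62 = 532 N.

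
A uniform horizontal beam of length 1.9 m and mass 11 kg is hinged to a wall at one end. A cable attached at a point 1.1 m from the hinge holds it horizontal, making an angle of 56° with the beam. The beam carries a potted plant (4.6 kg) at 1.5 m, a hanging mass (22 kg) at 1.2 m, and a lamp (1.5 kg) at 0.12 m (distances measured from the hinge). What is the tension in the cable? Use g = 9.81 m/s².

Take moments about the hinge.
Beam weight: 11 × 9.81 = 107.9 N down at 0.95 m → arm 0.95 m, τ = 107.9 × 0.95 = 102.5 N·m clockwise.
Potted plant: 4.6 × 9.81 = 45.13 N down at 1.5 m → arm 1.5 m, τ = 45.13 × 1.5 = 67.7 N·m clockwise.
Hanging mass: 22 × 9.81 = 215.8 N down at 1.2 m → arm 1.2 m, τ = 215.8 × 1.2 = 259 N·m clockwise.
Lamp: 1.5 × 9.81 = 14.71 N down at 0.12 m → arm 0.12 m, τ = 14.71 × 0.12 = 1.765 N·m clockwise.
Total clockwise load moment = 431 N·m.
The cable tension T acts at 1.1 m; only its component perpendicular to the beam, T sinθ, produces torque. sin 56° = 0.829.
For rotational equilibrium, T × 1.1 × 0.829 = 431, so T = 431 / 0.9119 = 473 N.

T ≈ 473 N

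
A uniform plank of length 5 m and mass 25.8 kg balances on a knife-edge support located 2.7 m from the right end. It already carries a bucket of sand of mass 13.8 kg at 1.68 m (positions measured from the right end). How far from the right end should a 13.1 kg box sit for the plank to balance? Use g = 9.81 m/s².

x ≈ 4.17 m from the right end

Taking torques about the knife-edge support (at 2.7 m from the right end):
Beam weight: 25.8 × 9.81 = 253.1 N down at 2.5 m → arm 0.2 m, τ = 253.1 × 0.2 = 50.62 N·m clockwise.
Bucket of sand: 13.8 × 9.81 = 135.4 N down at 1.68 m → arm 1.02 m, τ = 135.4 × 1.02 = 138.1 N·m clockwise.
Net moment of existing loads = 188.7 N·m clockwise.
The box weighs 13.1 × 9.81 = 128.5 N and must supply an equal counterclockwise moment, so its lever arm about the knife-edge support is 188.7 / 128.5 = 1.47 m.
That puts it at 2.7 + 1.47 = 4.17 m from the right end.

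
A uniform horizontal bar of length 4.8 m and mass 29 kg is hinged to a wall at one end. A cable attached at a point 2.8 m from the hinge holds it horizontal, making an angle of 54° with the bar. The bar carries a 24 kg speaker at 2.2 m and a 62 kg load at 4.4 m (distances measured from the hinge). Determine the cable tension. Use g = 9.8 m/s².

T ≈ 1710 N

Sum moments about the hinge (the unknown hinge reaction has zero arm there).
Beam weight: 29 × 9.8 = 284.2 N down at 2.4 m → arm 2.4 m, τ = 284.2 × 2.4 = 682.1 N·m clockwise.
Speaker: 24 × 9.8 = 235.2 N down at 2.2 m → arm 2.2 m, τ = 235.2 × 2.2 = 517.4 N·m clockwise.
Load: 62 × 9.8 = 607.6 N down at 4.4 m → arm 4.4 m, τ = 607.6 × 4.4 = 2673 N·m clockwise.
Total clockwise load moment = 3872 N·m.
The cable tension T acts at 2.8 m; only its component perpendicular to the bar, T sinθ, produces torque. sin 54° = 0.809.
Στ = 0 ⇒ T × 2.8 × 0.809 = 3872 ⇒ T = 3872 / 2.265 = 1710 N.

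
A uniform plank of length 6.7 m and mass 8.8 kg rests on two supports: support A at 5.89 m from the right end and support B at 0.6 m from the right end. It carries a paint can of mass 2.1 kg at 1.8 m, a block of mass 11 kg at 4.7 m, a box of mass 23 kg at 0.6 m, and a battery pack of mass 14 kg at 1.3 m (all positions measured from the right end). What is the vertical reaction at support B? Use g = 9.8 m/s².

Choose support A as the axis so its reaction then has zero moment arm.
Beam weight: 8.8 × 9.8 = 86.24 N down at 3.35 m → arm 2.54 m, τ = 86.24 × 2.54 = 219 N·m clockwise.
Paint can: 2.1 × 9.8 = 20.58 N down at 1.8 m → arm 4.09 m, τ = 20.58 × 4.09 = 84.17 N·m clockwise.
Block: 11 × 9.8 = 107.8 N down at 4.7 m → arm 1.19 m, τ = 107.8 × 1.19 = 128.3 N·m clockwise.
Box: 23 × 9.8 = 225.4 N down at 0.6 m → arm 5.29 m, τ = 225.4 × 5.29 = 1192 N·m clockwise.
Battery pack: 14 × 9.8 = 137.2 N down at 1.3 m → arm 4.59 m, τ = 137.2 × 4.59 = 629.7 N·m clockwise.
Net load moment about support A = 2253 N·m clockwise.
Reaction R at support B is upward at 0.6 m, arm 5.29 m → moment R × 5.29 counterclockwise.
Στ = 0 ⇒ R × 5.29 = 2253 ⇒ R = 426 N.

R_B ≈ 426 N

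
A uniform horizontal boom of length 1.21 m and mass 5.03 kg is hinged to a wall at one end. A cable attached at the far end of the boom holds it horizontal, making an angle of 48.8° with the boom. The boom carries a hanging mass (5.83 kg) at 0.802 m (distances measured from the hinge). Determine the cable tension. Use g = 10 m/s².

Take moments about the hinge.
Beam weight: 5.03 × 10 = 50.3 N down at 0.605 m → arm 0.605 m, τ = 50.3 × 0.605 = 30.43 N·m clockwise.
Hanging mass: 5.83 × 10 = 58.3 N down at 0.802 m → arm 0.802 m, τ = 58.3 × 0.802 = 46.76 N·m clockwise.
Total clockwise load moment = 77.19 N·m.
The cable tension T acts at 1.21 m; only its component perpendicular to the boom, T sinθ, produces torque. sin 48.8° = 0.7524.
Setting net torque to zero: T × 1.21 × 0.7524 = 77.19 → T = 77.19 / 0.9104 = 84.8 N.

T ≈ 84.8 N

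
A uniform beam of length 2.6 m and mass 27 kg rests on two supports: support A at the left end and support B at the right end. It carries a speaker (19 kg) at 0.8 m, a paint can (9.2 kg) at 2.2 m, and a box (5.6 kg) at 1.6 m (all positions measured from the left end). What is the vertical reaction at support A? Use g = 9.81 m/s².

R_A ≈ 296 N

About support B:
Beam weight: 27 × 9.81 = 264.9 N down at 1.3 m → arm 1.3 m, τ = 264.9 × 1.3 = 344.4 N·m counterclockwise.
Speaker: 19 × 9.81 = 186.4 N down at 0.8 m → arm 1.8 m, τ = 186.4 × 1.8 = 335.5 N·m counterclockwise.
Paint can: 9.2 × 9.81 = 90.25 N down at 2.2 m → arm 0.4 m, τ = 90.25 × 0.4 = 36.1 N·m counterclockwise.
Box: 5.6 × 9.81 = 54.94 N down at 1.6 m → arm 1 m, τ = 54.94 × 1 = 54.94 N·m counterclockwise.
Net load moment about support B = 770.9 N·m counterclockwise.
Reaction R at support A is upward at 0 m, arm 2.6 m → moment R × 2.6 clockwise.
For rotational equilibrium, R × 2.6 = 770.9, so R = 296 N.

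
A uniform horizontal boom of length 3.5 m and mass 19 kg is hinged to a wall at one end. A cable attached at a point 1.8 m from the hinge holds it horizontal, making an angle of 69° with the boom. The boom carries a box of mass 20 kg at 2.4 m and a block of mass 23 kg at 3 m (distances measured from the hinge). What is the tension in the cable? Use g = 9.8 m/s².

T ≈ 876 N

About the hinge:
Beam weight: 19 × 9.8 = 186.2 N down at 1.75 m → arm 1.75 m, τ = 186.2 × 1.75 = 325.8 N·m clockwise.
Box: 20 × 9.8 = 196 N down at 2.4 m → arm 2.4 m, τ = 196 × 2.4 = 470.4 N·m clockwise.
Block: 23 × 9.8 = 225.4 N down at 3 m → arm 3 m, τ = 225.4 × 3 = 676.2 N·m clockwise.
Total clockwise load moment = 1472 N·m.
The cable tension T acts at 1.8 m; only its component perpendicular to the boom, T sinθ, produces torque. sin 69° = 0.9336.
Setting net torque to zero: T × 1.8 × 0.9336 = 1472 → T = 1472 / 1.68 = 876 N.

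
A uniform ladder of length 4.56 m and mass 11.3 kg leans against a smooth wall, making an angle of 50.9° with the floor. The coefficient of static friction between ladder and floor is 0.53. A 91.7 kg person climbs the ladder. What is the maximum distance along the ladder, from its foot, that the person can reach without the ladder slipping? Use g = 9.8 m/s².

d ≈ 3.06 m

Take moments about the foot of the ladder.
Ladder weight 11.3×9.8 = 110.7 N acts at 2.28 m along the ladder; its horizontal arm is 2.28·cos50.9° = 1.438 m → τ = 159.2 N·m clockwise.
Person weight 91.7×9.8 = 898.7 N at distance d → arm d·cos50.9° → τ = 898.7·d·0.6307 clockwise.
Wall normal N at the top has arm L sinθ = 3.539 m counterclockwise, so Στ = 0 gives N·3.539 = 159.2 + 566.8·d.
ΣFy = 0 ⇒ N_floor = 1009 N, so the maximum friction is μ_s·N_floor = 0.53×1009 = 534.8 N. ΣFx = 0 ⇒ N_wall = f, so at the slipping point N = 534.8 N.
Substituting: 534.8×3.539 = 159.2 + 566.8·d ⇒ d = (1893 − 159.2) / 566.8 = 3.06 m.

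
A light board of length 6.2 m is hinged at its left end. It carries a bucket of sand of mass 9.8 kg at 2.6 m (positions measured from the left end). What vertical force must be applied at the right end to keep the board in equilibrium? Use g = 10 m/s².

F ≈ 41.1 N

Take moments about the left end.
Bucket of sand: 9.8 × 10 = 98 N down at 2.6 m → arm 2.6 m, τ = 98 × 2.6 = 254.8 N·m clockwise.
Net moment of the loads = 254.8 N·m clockwise.
The upward force F acts at the right end, arm 6.2 m, giving F × 6.2 counterclockwise.
Στ = 0 ⇒ F × 6.2 = 254.8 ⇒ F = 254.8 / 6.2 = 41.1 N.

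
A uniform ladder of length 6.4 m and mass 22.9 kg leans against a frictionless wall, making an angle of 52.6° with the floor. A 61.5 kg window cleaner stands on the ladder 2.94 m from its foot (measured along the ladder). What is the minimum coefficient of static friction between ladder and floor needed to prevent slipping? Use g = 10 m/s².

μ_min ≈ 0.36

About the foot of the ladder:
Ladder weight 22.9×10 = 229 N acts at 3.2 m along the ladder; its horizontal arm is 3.2·cos52.6° = 1.944 m → τ = 445.2 N·m clockwise.
Window cleaner: 61.5×10 = 615 N at 2.94 m → arm 1.786 m → τ = 1098 N·m clockwise.
Wall normal N acts horizontally at the top; its moment arm is the height L sinθ = 6.4·sin52.6° = 5.084 m, counterclockwise.
Στ = 0 ⇒ N × 5.084 = 1543 ⇒ N = 303.5 N.
ΣFx = 0 ⇒ f = N_wall = 303.5 N. ΣFy = 0 ⇒ N_floor = 844 N.
μ_min = f / N_floor = 303.5 / 844 = 0.36.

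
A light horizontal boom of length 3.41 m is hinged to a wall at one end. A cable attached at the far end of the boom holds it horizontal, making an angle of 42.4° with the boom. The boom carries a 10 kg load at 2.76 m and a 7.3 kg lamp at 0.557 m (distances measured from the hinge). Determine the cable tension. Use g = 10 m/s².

Take moments about the hinge.
Load: 10 × 10 = 100 N down at 2.76 m → arm 2.76 m, τ = 100 × 2.76 = 276 N·m clockwise.
Lamp: 7.3 × 10 = 73 N down at 0.557 m → arm 0.557 m, τ = 73 × 0.557 = 40.66 N·m clockwise.
Total clockwise load moment = 316.7 N·m.
The cable tension T acts at 3.41 m; only its component perpendicular to the boom, T sinθ, produces torque. sin 42.4° = 0.6743.
For rotational equilibrium, T × 3.41 × 0.6743 = 316.7, so T = 316.7 / 2.299 = 138 N.

T ≈ 138 N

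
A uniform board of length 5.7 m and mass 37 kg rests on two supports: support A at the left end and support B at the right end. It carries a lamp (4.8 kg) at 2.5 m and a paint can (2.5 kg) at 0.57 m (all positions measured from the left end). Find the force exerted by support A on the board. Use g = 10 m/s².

R_A ≈ 234 N

Choose support B as the axis so its reaction then has zero moment arm.
Beam weight: 37 × 10 = 370 N down at 2.85 m → arm 2.85 m, τ = 370 × 2.85 = 1054 N·m counterclockwise.
Lamp: 4.8 × 10 = 48 N down at 2.5 m → arm 3.2 m, τ = 48 × 3.2 = 153.6 N·m counterclockwise.
Paint can: 2.5 × 10 = 25 N down at 0.57 m → arm 5.13 m, τ = 25 × 5.13 = 128.2 N·m counterclockwise.
Net load moment about support B = 1336 N·m counterclockwise.
Reaction R at support A is upward at 0 m, arm 5.7 m → moment R × 5.7 clockwise.
For rotational equilibrium, R × 5.7 = 1336, so R = 234 N.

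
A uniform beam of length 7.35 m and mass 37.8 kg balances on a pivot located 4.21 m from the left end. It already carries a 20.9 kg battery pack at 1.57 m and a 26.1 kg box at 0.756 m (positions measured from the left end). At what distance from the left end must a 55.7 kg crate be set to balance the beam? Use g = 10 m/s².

Sum moments about the pivot (at 4.21 m from the left end) (the support reaction has zero arm there).
Beam weight: 37.8 × 10 = 378 N down at 3.675 m → arm 0.535 m, τ = 378 × 0.535 = 202.2 N·m counterclockwise.
Battery pack: 20.9 × 10 = 209 N down at 1.57 m → arm 2.64 m, τ = 209 × 2.64 = 551.8 N·m counterclockwise.
Box: 26.1 × 10 = 261 N down at 0.756 m → arm 3.454 m, τ = 261 × 3.454 = 901.5 N·m counterclockwise.
Net moment of existing loads = 1656 N·m counterclockwise.
The crate weighs 55.7 × 10 = 557 N and must supply an equal clockwise moment, so its lever arm about the pivot is 1656 / 557 = 2.97 m.
That puts it at 4.21 + 2.97 = 7.18 m from the left end.

x ≈ 7.18 m from the left end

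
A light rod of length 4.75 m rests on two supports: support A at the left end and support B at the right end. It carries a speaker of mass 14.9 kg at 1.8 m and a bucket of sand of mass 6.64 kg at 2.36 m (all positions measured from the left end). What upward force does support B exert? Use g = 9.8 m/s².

Choose support A as the axis so its reaction then has zero moment arm.
Speaker: 14.9 × 9.8 = 146 N down at 1.8 m → arm 1.8 m, τ = 146 × 1.8 = 262.8 N·m clockwise.
Bucket of sand: 6.64 × 9.8 = 65.07 N down at 2.36 m → arm 2.36 m, τ = 65.07 × 2.36 = 153.6 N·m clockwise.
Net load moment about support A = 416.4 N·m clockwise.
Reaction R at support B is upward at 4.75 m, arm 4.75 m → moment R × 4.75 counterclockwise.
Balancing moments: R × 4.75 = 416.4, giving R = 87.7 N.

R_B ≈ 87.7 N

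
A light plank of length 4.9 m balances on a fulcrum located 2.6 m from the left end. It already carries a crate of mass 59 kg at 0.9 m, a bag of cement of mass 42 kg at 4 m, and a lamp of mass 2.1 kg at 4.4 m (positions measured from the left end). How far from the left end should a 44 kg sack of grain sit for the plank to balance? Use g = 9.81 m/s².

x ≈ 3.46 m from the left end

About the fulcrum (at 2.6 m from the left end):
Crate: 59 × 9.81 = 578.8 N down at 0.9 m → arm 1.7 m, τ = 578.8 × 1.7 = 984 N·m counterclockwise.
Bag of cement: 42 × 9.81 = 412 N down at 4 m → arm 1.4 m, τ = 412 × 1.4 = 576.8 N·m clockwise.
Lamp: 2.1 × 9.81 = 20.6 N down at 4.4 m → arm 1.8 m, τ = 20.6 × 1.8 = 37.08 N·m clockwise.
Net moment of existing loads = 370.1 N·m counterclockwise.
The sack of grain weighs 44 × 9.81 = 431.6 N and must supply an equal clockwise moment, so its lever arm about the fulcrum is 370.1 / 431.6 = 0.858 m.
That puts it at 2.6 + 0.858 = 3.46 m from the left end.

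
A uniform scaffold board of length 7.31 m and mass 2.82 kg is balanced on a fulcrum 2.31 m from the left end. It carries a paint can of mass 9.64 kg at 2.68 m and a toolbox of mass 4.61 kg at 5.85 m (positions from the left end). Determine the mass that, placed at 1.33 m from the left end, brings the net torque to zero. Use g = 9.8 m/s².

m ≈ 24.2 kg

Taking torques about the fulcrum (at 2.31 m from the left end):
Beam weight: 2.82 × 9.8 = 27.64 N down at 3.655 m → arm 1.345 m, τ = 27.64 × 1.345 = 37.18 N·m clockwise.
Paint can: 9.64 × 9.8 = 94.47 N down at 2.68 m → arm 0.37 m, τ = 94.47 × 0.37 = 34.95 N·m clockwise.
Toolbox: 4.61 × 9.8 = 45.18 N down at 5.85 m → arm 3.54 m, τ = 45.18 × 3.54 = 159.9 N·m clockwise.
Net moment of known loads = 232 N·m clockwise.
An unknown mass m at 1.33 m has arm 0.98 m; its moment is m·g·0.98 counterclockwise.
Setting net torque to zero: m × 9.8 × 0.98 = 232 → m = 232 / (9.8 × 0.98) = 24.2 kg.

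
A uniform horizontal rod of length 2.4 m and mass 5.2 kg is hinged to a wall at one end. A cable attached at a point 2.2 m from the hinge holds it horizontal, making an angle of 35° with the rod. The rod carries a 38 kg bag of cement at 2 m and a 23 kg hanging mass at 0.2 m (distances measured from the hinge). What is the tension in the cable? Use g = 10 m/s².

Taking torques about the hinge:
Beam weight: 5.2 × 10 = 52 N down at 1.2 m → arm 1.2 m, τ = 52 × 1.2 = 62.4 N·m clockwise.
Bag of cement: 38 × 10 = 380 N down at 2 m → arm 2 m, τ = 380 × 2 = 760 N·m clockwise.
Hanging mass: 23 × 10 = 230 N down at 0.2 m → arm 0.2 m, τ = 230 × 0.2 = 46 N·m clockwise.
Total clockwise load moment = 868.4 N·m.
The cable tension T acts at 2.2 m; only its component perpendicular to the rod, T sinθ, produces torque. sin 35° = 0.5736.
Setting net torque to zero: T × 2.2 × 0.5736 = 868.4 → T = 868.4 / 1.262 = 688 N.

T ≈ 688 N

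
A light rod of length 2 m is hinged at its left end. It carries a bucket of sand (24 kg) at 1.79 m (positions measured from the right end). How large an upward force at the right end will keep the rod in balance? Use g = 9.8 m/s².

Take moments about the left end.
Bucket of sand: 24 × 9.8 = 235.2 N down at 1.79 m → arm 0.21 m, τ = 235.2 × 0.21 = 49.39 N·m clockwise.
Net moment of the loads = 49.39 N·m clockwise.
The upward force F acts at the right end, arm 2 m, giving F × 2 counterclockwise.
Balancing moments: F × 2 = 49.39, giving F = 49.39 / 2 = 24.7 N.

F ≈ 24.7 N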